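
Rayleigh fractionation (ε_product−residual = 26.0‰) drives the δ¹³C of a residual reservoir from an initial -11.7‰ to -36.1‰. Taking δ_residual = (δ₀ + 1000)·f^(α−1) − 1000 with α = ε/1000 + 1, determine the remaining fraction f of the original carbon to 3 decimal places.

α − 1 = ε/1000 = 0.0260
(δ_res + 1000)/(δ₀ + 1000) = (-36.1 + 1000)/(-11.7 + 1000) = 963.9/988.3 = 0.975311
f = 0.975311^(1/0.0260) = exp(ln(0.975311)/0.0260) = exp(-0.02500/0.0260)
f = exp(-0.9615) = 0.3823

0.382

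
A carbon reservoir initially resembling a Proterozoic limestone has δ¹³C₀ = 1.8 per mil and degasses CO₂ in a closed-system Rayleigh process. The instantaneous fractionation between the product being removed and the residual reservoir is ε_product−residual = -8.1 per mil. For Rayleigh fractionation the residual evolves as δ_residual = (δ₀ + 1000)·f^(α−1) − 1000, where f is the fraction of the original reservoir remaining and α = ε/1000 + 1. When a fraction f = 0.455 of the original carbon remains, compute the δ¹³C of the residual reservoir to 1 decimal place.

Rayleigh residual: δ_res = (δ₀ + 1000)·f^(α−1) − 1000
α = ε/1000 + 1 = 0.99190, so α − 1 = -0.00810
f^(α−1) = 0.455^(-0.00810) = 1.006399
δ_res = (1.8 + 1000) × 1.006399 − 1000 = 1008.210 − 1000 = 8.21 per mil

8.2 per mil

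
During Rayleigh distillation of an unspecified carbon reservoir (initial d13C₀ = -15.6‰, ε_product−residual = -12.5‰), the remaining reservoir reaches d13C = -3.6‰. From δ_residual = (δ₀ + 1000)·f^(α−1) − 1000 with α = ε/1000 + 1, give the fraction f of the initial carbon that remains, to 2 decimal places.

α − 1 = ε/1000 = -0.0125
(δ_res + 1000)/(δ₀ + 1000) = (-3.6 + 1000)/(-15.6 + 1000) = 996.4/984.4 = 1.012190
f = 1.012190^(1/-0.0125) = exp(ln(1.012190)/-0.0125) = exp(0.01212/-0.0125)
f = exp(-0.9693) = 0.3793

0.38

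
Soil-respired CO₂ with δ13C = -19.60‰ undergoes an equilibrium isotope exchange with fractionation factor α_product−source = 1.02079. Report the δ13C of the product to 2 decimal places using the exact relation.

0.78‰

δ_product = (δ_source + 1000)·α − 1000
δ_product = (-19.60 + 1000) × 1.02079 − 1000
δ_product = 1000.783 − 1000 = 0.783‰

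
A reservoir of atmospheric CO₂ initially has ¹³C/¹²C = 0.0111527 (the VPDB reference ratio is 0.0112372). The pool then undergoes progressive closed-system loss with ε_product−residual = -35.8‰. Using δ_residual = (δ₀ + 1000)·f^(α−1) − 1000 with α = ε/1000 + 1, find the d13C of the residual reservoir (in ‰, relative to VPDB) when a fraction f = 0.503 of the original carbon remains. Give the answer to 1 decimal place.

17.2‰

δ₀ = (0.0111527/0.0112372 − 1)×1000 = (0.992480 − 1)×1000 = -7.520‰
α − 1 = ε/1000 = -0.0358
f^(α−1) = 0.503^(-0.0358) = 1.024906
δ_res = (-7.520 + 1000) × 1.024906 − 1000 = 1017.199 − 1000 = 17.20‰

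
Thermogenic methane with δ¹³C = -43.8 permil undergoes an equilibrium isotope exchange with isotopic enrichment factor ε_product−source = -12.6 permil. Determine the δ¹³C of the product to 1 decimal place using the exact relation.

-55.8 permil

To first order, δ_product ≈ δ_source + ε = -56.4 permil.
Exactly, δ_product = (δ_source + 1000)·(ε/1000 + 1) − 1000.
δ_product = (-43.8 + 1000) × (-12.6/1000 + 1) − 1000
δ_product = -55.85 permil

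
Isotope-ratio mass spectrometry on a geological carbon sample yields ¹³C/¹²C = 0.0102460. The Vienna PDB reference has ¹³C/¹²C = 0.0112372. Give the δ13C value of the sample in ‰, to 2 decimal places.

-88.21‰

δ13C = (R_sample / R_standard − 1) × 1000
R_sample / R_standard = 0.0102460 / 0.0112372 = 0.911793
δ13C = (0.911793 − 1) × 1000 = -88.207‰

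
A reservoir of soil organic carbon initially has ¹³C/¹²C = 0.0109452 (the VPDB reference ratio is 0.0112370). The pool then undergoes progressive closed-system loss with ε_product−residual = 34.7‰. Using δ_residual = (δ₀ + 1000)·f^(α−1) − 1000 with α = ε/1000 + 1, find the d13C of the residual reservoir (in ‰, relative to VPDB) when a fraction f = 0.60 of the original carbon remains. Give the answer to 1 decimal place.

δ₀ = (0.0109452/0.0112370 − 1)×1000 = (0.974032 − 1)×1000 = -25.968‰
α − 1 = ε/1000 = 0.0347
f^(α−1) = 0.60^(0.0347) = 0.982431
δ_res = (-25.968 + 1000) × 0.982431 − 1000 = 956.919 − 1000 = -43.08‰

-43.1‰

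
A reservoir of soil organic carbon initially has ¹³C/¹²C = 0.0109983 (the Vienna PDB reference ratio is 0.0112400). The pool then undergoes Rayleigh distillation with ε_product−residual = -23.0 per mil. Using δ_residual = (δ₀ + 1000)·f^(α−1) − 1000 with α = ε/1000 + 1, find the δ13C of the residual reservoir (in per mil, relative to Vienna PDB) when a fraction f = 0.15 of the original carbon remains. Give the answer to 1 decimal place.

22.1 per mil

δ₀ = (0.0109983/0.0112400 − 1)×1000 = (0.978496 − 1)×1000 = -21.504 per mil
α − 1 = ε/1000 = -0.0230
f^(α−1) = 0.15^(-0.0230) = 1.044600
δ_res = (-21.504 + 1000) × 1.044600 − 1000 = 1022.137 − 1000 = 22.14 per mil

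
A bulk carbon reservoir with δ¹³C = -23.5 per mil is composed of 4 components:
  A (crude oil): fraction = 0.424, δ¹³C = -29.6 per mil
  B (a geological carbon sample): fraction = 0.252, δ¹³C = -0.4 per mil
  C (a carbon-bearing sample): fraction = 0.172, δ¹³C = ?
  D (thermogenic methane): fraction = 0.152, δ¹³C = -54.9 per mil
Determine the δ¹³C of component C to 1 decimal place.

-14.6 per mil

Isotope mass balance: δ_bulk = Σ fᵢ·δᵢ.
-23.5 = 0.424×(-29.6) + 0.252×(-0.4) + 0.172×δ_C + 0.152×(-54.9)
0.172·δ_C = -23.5 − (-20.996) = -2.504
δ_C = -2.504 / 0.172 = -14.56 per mil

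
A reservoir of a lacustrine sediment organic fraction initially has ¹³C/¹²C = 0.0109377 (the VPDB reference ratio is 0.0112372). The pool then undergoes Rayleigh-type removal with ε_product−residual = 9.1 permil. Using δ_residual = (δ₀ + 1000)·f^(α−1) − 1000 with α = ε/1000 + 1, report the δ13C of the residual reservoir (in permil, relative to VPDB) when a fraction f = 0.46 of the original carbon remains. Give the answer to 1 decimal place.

-33.5 permil

δ₀ = (0.0109377/0.0112372 − 1)×1000 = (0.973347 − 1)×1000 = -26.653 permil
α − 1 = ε/1000 = 0.0091
f^(α−1) = 0.46^(0.0091) = 0.992958
δ_res = (-26.653 + 1000) × 0.992958 − 1000 = 966.494 − 1000 = -33.51 permil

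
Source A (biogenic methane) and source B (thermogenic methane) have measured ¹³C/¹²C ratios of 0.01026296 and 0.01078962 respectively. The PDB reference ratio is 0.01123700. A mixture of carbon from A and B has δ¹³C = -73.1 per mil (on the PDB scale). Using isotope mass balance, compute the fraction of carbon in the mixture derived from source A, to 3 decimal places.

δ_A = (0.01026296/0.01123700 − 1)×1000 = (0.913319 − 1)×1000 = -86.681 per mil
δ_B = (0.01078962/0.01123700 − 1)×1000 = (0.960187 − 1)×1000 = -39.813 per mil
f_A = (δ_mix − δ_B)/(δ_A − δ_B) = (-73.1 − (-39.813))/(-86.681 − (-39.813))
f_A = -33.287 / -46.868 = 0.7102

0.710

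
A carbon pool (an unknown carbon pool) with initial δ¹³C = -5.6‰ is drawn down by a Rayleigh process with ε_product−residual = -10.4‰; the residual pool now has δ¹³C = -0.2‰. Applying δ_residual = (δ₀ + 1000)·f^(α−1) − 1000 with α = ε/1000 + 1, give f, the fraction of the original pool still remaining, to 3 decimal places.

α − 1 = ε/1000 = -0.0104
(δ_res + 1000)/(δ₀ + 1000) = (-0.2 + 1000)/(-5.6 + 1000) = 999.8/994.4 = 1.005430
f = 1.005430^(1/-0.0104) = exp(ln(1.005430)/-0.0104) = exp(0.00542/-0.0104)
f = exp(-0.5207) = 0.5941

0.594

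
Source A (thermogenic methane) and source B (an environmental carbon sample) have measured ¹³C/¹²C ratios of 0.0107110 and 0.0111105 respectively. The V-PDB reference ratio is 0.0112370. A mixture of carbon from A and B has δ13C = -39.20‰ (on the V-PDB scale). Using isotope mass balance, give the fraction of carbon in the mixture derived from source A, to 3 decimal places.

δ_A = (0.0107110/0.0112370 − 1)×1000 = (0.953190 − 1)×1000 = -46.810‰
δ_B = (0.0111105/0.0112370 − 1)×1000 = (0.988743 − 1)×1000 = -11.257‰
f_A = (δ_mix − δ_B)/(δ_A − δ_B) = (-39.20 − (-11.257))/(-46.810 − (-11.257))
f_A = -27.943 / -35.552 = 0.7860

0.786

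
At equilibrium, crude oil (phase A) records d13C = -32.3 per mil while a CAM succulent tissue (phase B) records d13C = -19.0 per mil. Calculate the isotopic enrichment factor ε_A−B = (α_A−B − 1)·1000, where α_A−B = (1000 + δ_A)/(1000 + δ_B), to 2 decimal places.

-13.56 per mil

α_A−B = (1000 + -32.3) / (1000 + -19.0) = 967.7 / 981.0 = 0.986442
ε_A−B = (0.986442 − 1) × 1000 = -13.558 per mil
(The approximation ε ≈ δ_A − δ_B would give -13.3 per mil.)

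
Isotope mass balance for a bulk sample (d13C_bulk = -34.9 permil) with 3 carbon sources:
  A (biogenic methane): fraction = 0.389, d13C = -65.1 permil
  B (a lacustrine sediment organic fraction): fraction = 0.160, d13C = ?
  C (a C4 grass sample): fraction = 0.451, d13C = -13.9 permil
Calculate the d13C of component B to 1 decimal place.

-20.7 permil

Isotope mass balance: δ_bulk = Σ fᵢ·δᵢ.
-34.9 = 0.389×(-65.1) + 0.160×δ_B + 0.451×(-13.9)
0.160·δ_B = -34.9 − (-31.593) = -3.307
δ_B = -3.307 / 0.160 = -20.67 permil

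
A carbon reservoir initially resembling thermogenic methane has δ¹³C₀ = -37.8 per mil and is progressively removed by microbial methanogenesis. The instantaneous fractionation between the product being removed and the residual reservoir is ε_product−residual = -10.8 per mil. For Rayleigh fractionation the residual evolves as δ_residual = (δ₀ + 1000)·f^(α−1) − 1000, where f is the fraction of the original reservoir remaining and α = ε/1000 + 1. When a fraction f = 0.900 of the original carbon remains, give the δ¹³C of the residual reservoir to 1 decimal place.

Rayleigh residual: δ_res = (δ₀ + 1000)·f^(α−1) − 1000
α = ε/1000 + 1 = 0.98920, so α − 1 = -0.01080
f^(α−1) = 0.900^(-0.01080) = 1.001139
δ_res = (-37.8 + 1000) × 1.001139 − 1000 = 963.296 − 1000 = -36.70 per mil

-36.7 per mil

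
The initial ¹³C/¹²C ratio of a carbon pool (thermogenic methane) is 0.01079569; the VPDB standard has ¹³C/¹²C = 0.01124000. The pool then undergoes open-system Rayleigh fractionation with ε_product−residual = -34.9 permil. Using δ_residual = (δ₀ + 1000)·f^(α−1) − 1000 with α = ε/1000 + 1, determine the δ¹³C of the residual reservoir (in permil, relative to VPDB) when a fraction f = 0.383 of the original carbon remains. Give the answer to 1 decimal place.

-6.8 permil

δ₀ = (0.01079569/0.01124000 − 1)×1000 = (0.960471 − 1)×1000 = -39.529 permil
α − 1 = ε/1000 = -0.0349
f^(α−1) = 0.383^(-0.0349) = 1.034061
δ_res = (-39.529 + 1000) × 1.034061 − 1000 = 993.186 − 1000 = -6.81 permil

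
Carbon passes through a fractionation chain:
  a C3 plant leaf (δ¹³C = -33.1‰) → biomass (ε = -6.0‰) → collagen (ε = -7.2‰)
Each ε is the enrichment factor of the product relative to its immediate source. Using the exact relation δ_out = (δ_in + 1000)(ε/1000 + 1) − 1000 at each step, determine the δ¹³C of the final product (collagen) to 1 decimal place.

-45.8‰

step 1: δ = (-33.10 + 1000)·(-6.0/1000 + 1) − 1000 = -38.90‰
step 2: δ = (-38.90 + 1000)·(-7.2/1000 + 1) − 1000 = -45.82‰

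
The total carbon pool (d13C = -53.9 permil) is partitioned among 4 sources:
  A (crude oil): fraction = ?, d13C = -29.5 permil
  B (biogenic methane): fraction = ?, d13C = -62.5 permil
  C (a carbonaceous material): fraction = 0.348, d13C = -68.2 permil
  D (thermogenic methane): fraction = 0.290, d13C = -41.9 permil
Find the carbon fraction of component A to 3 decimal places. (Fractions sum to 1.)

Let f_A and f_B be the unknown fractions; fractions sum to 1 so f_A + f_B = 0.362.
Mass balance: Σ fᵢ·δᵢ = δ_bulk ⇒ f_A·(-29.5) + f_B·(-62.5) = -53.9 − (-35.885) = -18.015
Substitute f_B = 0.362 − f_A:
f_A·(-29.5 − -62.5) = -18.015 − 0.362×(-62.5) = 4.610
f_A = 4.610 / 33.0 = 0.1397

0.140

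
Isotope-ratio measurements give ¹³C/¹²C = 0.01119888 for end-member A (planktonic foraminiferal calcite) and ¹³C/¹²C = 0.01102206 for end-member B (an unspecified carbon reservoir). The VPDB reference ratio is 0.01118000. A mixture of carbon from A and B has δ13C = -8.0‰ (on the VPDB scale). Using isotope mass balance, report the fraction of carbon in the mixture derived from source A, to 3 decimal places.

δ_A = (0.01119888/0.01118000 − 1)×1000 = (1.001689 − 1)×1000 = 1.689‰
δ_B = (0.01102206/0.01118000 − 1)×1000 = (0.985873 − 1)×1000 = -14.127‰
f_A = (δ_mix − δ_B)/(δ_A − δ_B) = (-8.0 − (-14.127))/(1.689 − (-14.127))
f_A = 6.127 / 15.816 = 0.3874

0.387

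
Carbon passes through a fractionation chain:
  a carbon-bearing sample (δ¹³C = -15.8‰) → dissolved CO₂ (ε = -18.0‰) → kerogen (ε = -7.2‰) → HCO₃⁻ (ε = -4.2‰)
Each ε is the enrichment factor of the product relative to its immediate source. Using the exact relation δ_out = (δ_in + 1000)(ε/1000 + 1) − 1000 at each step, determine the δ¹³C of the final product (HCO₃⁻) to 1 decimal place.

-44.5‰

step 1: δ = (-15.80 + 1000)·(-18.0/1000 + 1) − 1000 = -33.52‰
step 2: δ = (-33.52 + 1000)·(-7.2/1000 + 1) − 1000 = -40.47‰
step 3: δ = (-40.47 + 1000)·(-4.2/1000 + 1) − 1000 = -44.50‰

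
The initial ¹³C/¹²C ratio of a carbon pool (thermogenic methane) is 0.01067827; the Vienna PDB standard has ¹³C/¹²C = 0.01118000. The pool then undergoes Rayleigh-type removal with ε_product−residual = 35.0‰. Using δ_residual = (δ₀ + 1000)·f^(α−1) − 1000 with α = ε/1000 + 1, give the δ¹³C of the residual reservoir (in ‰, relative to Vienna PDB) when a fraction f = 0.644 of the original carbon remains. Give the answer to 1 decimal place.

δ₀ = (0.01067827/0.01118000 − 1)×1000 = (0.955123 − 1)×1000 = -44.877‰
α − 1 = ε/1000 = 0.0350
f^(α−1) = 0.644^(0.0350) = 0.984716
δ_res = (-44.877 + 1000) × 0.984716 − 1000 = 940.524 − 1000 = -59.48‰

-59.5‰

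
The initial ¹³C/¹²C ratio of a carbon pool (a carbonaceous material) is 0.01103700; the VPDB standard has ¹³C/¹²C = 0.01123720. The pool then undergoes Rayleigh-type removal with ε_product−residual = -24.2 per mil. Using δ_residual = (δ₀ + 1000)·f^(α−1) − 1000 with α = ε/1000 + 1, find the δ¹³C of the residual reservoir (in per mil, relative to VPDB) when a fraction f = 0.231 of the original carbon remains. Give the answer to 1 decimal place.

17.6 per mil

δ₀ = (0.01103700/0.01123720 − 1)×1000 = (0.982184 − 1)×1000 = -17.816 per mil
α − 1 = ε/1000 = -0.0242
f^(α−1) = 0.231^(-0.0242) = 1.036097
δ_res = (-17.816 + 1000) × 1.036097 − 1000 = 1017.638 − 1000 = 17.64 per mil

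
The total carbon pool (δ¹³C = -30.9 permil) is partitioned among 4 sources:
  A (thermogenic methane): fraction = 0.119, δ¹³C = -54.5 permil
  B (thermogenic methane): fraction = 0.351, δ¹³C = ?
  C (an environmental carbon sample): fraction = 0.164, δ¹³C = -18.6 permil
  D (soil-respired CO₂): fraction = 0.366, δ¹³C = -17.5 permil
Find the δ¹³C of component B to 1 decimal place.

Isotope mass balance: δ_bulk = Σ fᵢ·δᵢ.
-30.9 = 0.119×(-54.5) + 0.351×δ_B + 0.164×(-18.6) + 0.366×(-17.5)
0.351·δ_B = -30.9 − (-15.941) = -14.959
δ_B = -14.959 / 0.351 = -42.62 permil

-42.6 permil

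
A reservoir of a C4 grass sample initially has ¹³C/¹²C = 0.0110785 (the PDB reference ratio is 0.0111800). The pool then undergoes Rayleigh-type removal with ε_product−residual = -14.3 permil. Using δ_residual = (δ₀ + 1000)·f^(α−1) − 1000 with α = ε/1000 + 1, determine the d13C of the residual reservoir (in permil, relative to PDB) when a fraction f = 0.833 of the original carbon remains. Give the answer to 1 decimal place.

δ₀ = (0.0110785/0.0111800 − 1)×1000 = (0.990921 − 1)×1000 = -9.079 permil
α − 1 = ε/1000 = -0.0143
f^(α−1) = 0.833^(-0.0143) = 1.002616
δ_res = (-9.079 + 1000) × 1.002616 − 1000 = 993.514 − 1000 = -6.49 permil

-6.5 permil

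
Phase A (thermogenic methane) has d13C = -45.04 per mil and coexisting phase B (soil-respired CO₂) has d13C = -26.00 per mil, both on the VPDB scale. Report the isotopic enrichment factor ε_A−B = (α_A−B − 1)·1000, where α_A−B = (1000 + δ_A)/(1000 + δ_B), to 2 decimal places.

-19.55 per mil

α_A−B = (1000 + -45.04) / (1000 + -26.00) = 954.96 / 974.00 = 0.980452
ε_A−B = (0.980452 − 1) × 1000 = -19.548 per mil
(The approximation ε ≈ δ_A − δ_B would give -19.04 per mil.)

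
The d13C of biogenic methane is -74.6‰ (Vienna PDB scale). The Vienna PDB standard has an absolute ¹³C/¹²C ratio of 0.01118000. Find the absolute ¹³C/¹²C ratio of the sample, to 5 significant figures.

R_sample = R_standard × (d13C/1000 + 1)
R_sample = 0.01118000 × (-74.6/1000 + 1) = 0.01118000 × 0.925400
R_sample = 0.0103460

0.010346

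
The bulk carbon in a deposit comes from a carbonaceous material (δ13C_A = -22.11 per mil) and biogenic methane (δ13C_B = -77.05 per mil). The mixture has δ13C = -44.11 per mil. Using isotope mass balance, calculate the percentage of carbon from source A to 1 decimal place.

60.0%

δ_mix = f_A·δ_A + (1 − f_A)·δ_B  ⇒  f_A = (δ_mix − δ_B)/(δ_A − δ_B)
f_A = (-44.11 − (-77.05)) / (-22.11 − (-77.05))
f_A = 32.94 / 54.94 = 0.5996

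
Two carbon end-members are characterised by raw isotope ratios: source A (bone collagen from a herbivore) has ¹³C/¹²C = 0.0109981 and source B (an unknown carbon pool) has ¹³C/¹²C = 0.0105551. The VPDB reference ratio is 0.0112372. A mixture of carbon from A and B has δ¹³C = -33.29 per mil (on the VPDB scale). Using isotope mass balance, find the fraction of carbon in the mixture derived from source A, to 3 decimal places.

δ_A = (0.0109981/0.0112372 − 1)×1000 = (0.978722 − 1)×1000 = -21.278 per mil
δ_B = (0.0105551/0.0112372 − 1)×1000 = (0.939300 − 1)×1000 = -60.700 per mil
f_A = (δ_mix − δ_B)/(δ_A − δ_B) = (-33.29 − (-60.700))/(-21.278 − (-60.700))
f_A = 27.410 / 39.423 = 0.6953

0.695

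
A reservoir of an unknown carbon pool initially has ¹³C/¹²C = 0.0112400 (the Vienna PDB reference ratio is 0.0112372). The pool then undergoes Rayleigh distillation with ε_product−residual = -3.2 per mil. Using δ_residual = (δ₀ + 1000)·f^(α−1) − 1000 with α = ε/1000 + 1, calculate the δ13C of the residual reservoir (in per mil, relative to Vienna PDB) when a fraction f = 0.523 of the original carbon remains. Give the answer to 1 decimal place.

δ₀ = (0.0112400/0.0112372 − 1)×1000 = (1.000249 − 1)×1000 = 0.249 per mil
α − 1 = ε/1000 = -0.0032
f^(α−1) = 0.523^(-0.0032) = 1.002076
δ_res = (0.249 + 1000) × 1.002076 − 1000 = 1002.326 − 1000 = 2.33 per mil

2.3 per mil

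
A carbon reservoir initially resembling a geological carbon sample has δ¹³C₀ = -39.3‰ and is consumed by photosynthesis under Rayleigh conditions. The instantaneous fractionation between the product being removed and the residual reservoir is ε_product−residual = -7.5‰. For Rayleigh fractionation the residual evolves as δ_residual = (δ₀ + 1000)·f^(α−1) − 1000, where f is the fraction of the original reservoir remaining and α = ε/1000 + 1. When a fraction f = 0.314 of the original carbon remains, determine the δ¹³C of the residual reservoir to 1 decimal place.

Rayleigh residual: δ_res = (δ₀ + 1000)·f^(α−1) − 1000
α = ε/1000 + 1 = 0.99250, so α − 1 = -0.00750
f^(α−1) = 0.314^(-0.00750) = 1.008726
δ_res = (-39.3 + 1000) × 1.008726 − 1000 = 969.083 − 1000 = -30.92‰

-30.9‰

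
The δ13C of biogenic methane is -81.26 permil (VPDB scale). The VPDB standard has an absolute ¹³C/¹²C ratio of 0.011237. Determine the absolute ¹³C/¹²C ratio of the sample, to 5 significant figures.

R_sample = R_standard × (δ13C/1000 + 1)
R_sample = 0.011237 × (-81.26/1000 + 1) = 0.011237 × 0.918740
R_sample = 0.0103239

0.010324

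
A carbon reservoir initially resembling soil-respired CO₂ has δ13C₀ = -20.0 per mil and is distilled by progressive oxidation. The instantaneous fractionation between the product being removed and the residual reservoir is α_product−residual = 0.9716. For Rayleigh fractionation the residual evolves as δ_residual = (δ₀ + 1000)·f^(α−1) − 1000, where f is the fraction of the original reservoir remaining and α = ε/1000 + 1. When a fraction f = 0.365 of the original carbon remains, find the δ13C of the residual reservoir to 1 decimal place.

Rayleigh residual: δ_res = (δ₀ + 1000)·f^(α−1) − 1000
α − 1 = -0.02840
f^(α−1) = 0.365^(-0.02840) = 1.029037
δ_res = (-20.0 + 1000) × 1.029037 − 1000 = 1008.456 − 1000 = 8.46 per mil

8.5 per mil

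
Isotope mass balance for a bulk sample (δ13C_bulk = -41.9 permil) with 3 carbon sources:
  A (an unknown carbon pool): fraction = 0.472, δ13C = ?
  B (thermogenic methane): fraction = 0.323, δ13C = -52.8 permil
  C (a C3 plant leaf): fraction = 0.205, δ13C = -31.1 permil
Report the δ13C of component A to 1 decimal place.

-39.1 permil

Isotope mass balance: δ_bulk = Σ fᵢ·δᵢ.
-41.9 = 0.472×δ_A + 0.323×(-52.8) + 0.205×(-31.1)
0.472·δ_A = -41.9 − (-23.430) = -18.470
δ_A = -18.470 / 0.472 = -39.13 permil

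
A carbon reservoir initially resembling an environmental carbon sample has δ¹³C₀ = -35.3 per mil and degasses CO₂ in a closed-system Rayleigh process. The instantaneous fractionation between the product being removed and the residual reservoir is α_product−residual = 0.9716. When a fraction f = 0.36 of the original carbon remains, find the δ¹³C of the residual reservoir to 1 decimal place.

Rayleigh residual: δ_res = (δ₀ + 1000)·f^(α−1) − 1000
α − 1 = -0.02840
f^(α−1) = 0.36^(-0.02840) = 1.029440
δ_res = (-35.3 + 1000) × 1.029440 − 1000 = 993.101 − 1000 = -6.90 per mil

-6.9 per mil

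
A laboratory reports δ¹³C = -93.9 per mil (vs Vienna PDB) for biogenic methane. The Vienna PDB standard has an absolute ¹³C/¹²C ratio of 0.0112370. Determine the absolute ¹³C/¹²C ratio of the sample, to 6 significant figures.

R_sample = R_standard × (δ¹³C/1000 + 1)
R_sample = 0.0112370 × (-93.9/1000 + 1) = 0.0112370 × 0.906100
R_sample = 0.0101818

0.0101818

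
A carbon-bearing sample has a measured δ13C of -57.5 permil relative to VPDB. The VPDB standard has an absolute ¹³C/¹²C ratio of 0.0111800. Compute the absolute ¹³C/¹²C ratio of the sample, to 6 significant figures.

R_sample = R_standard × (δ13C/1000 + 1)
R_sample = 0.0111800 × (-57.5/1000 + 1) = 0.0111800 × 0.942500
R_sample = 0.0105372

0.0105372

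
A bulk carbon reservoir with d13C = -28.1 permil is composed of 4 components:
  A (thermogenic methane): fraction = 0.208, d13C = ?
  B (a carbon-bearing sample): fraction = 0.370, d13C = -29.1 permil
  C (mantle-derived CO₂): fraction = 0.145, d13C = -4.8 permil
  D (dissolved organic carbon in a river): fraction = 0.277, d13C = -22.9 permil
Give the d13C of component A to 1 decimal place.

-49.5 permil

Isotope mass balance: δ_bulk = Σ fᵢ·δᵢ.
-28.1 = 0.208×δ_A + 0.370×(-29.1) + 0.145×(-4.8) + 0.277×(-22.9)
0.208·δ_A = -28.1 − (-17.806) = -10.294
δ_A = -10.294 / 0.208 = -49.49 permil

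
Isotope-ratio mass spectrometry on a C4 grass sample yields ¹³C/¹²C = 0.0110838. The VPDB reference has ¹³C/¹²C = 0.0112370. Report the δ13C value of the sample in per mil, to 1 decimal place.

-13.6 per mil

δ13C = (R_sample / R_standard − 1) × 1000
R_sample / R_standard = 0.0110838 / 0.0112370 = 0.986366
δ13C = (0.986366 − 1) × 1000 = -13.63 per mil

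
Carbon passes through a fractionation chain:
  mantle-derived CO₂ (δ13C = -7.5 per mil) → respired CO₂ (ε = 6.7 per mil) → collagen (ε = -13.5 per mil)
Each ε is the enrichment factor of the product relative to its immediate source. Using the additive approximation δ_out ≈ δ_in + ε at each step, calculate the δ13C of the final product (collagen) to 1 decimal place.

-14.3 per mil

step 1: δ ≈ -7.5 + (6.7) = -0.8 per mil
step 2: δ ≈ -0.8 + (-13.5) = -14.3 per mil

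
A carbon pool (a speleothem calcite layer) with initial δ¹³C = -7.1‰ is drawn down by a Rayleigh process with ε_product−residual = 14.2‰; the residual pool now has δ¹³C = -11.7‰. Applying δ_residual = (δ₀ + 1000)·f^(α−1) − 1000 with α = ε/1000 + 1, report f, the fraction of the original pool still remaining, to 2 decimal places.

0.72

α − 1 = ε/1000 = 0.0142
(δ_res + 1000)/(δ₀ + 1000) = (-11.7 + 1000)/(-7.1 + 1000) = 988.3/992.9 = 0.995367
f = 0.995367^(1/0.0142) = exp(ln(0.995367)/0.0142) = exp(-0.00464/0.0142)
f = exp(-0.3270) = 0.7211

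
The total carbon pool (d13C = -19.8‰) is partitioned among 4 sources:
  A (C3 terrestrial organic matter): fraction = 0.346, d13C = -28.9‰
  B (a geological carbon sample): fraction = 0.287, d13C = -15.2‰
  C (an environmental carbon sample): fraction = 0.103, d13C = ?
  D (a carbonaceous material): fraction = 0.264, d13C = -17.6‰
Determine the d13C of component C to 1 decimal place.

-7.7‰

Isotope mass balance: δ_bulk = Σ fᵢ·δᵢ.
-19.8 = 0.346×(-28.9) + 0.287×(-15.2) + 0.103×δ_C + 0.264×(-17.6)
0.103·δ_C = -19.8 − (-19.008) = -0.792
δ_C = -0.792 / 0.103 = -7.69‰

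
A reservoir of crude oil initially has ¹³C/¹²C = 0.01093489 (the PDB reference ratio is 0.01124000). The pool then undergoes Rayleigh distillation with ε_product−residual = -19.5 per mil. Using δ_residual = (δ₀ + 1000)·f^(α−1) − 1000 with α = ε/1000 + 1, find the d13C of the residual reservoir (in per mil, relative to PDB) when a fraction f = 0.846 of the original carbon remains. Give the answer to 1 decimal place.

δ₀ = (0.01093489/0.01124000 − 1)×1000 = (0.972855 − 1)×1000 = -27.145 per mil
α − 1 = ε/1000 = -0.0195
f^(α−1) = 0.846^(-0.0195) = 1.003266
δ_res = (-27.145 + 1000) × 1.003266 − 1000 = 976.033 − 1000 = -23.97 per mil

-24.0 per mil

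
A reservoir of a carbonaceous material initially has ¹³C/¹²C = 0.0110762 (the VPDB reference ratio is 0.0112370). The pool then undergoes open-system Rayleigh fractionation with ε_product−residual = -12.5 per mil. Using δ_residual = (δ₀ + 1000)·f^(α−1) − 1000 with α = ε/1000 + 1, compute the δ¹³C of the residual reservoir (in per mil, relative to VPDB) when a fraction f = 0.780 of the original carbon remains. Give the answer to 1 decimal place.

δ₀ = (0.0110762/0.0112370 − 1)×1000 = (0.985690 − 1)×1000 = -14.310 per mil
α − 1 = ε/1000 = -0.0125
f^(α−1) = 0.780^(-0.0125) = 1.003111
δ_res = (-14.310 + 1000) × 1.003111 − 1000 = 988.756 − 1000 = -11.24 per mil

-11.2 per mil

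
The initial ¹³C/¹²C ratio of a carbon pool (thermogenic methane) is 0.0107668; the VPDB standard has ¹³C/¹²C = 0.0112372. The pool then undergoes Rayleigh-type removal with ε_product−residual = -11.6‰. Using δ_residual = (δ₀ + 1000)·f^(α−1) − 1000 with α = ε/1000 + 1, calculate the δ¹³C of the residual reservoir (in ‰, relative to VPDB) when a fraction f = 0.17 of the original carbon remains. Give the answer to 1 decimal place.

-22.0‰

δ₀ = (0.0107668/0.0112372 − 1)×1000 = (0.958139 − 1)×1000 = -41.861‰
α − 1 = ε/1000 = -0.0116
f^(α−1) = 0.17^(-0.0116) = 1.020767
δ_res = (-41.861 + 1000) × 1.020767 − 1000 = 978.037 − 1000 = -21.96‰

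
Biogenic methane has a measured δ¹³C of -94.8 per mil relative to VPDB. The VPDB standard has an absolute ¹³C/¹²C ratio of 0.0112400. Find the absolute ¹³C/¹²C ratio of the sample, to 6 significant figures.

0.0101744

R_sample = R_standard × (δ¹³C/1000 + 1)
R_sample = 0.0112400 × (-94.8/1000 + 1) = 0.0112400 × 0.905200
R_sample = 0.0101744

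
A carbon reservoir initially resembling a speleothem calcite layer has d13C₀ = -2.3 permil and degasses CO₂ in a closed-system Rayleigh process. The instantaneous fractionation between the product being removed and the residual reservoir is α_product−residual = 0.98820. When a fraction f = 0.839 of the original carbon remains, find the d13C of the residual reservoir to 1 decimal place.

-0.2 permil

Rayleigh residual: δ_res = (δ₀ + 1000)·f^(α−1) − 1000
α − 1 = -0.01180
f^(α−1) = 0.839^(-0.01180) = 1.002074
δ_res = (-2.3 + 1000) × 1.002074 − 1000 = 999.769 − 1000 = -0.23 permil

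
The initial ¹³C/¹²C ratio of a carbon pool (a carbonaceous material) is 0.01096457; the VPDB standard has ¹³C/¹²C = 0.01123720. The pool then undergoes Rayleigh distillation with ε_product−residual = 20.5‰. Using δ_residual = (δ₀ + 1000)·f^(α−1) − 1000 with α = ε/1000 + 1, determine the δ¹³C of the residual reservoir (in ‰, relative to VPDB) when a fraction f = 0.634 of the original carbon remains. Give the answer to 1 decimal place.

δ₀ = (0.01096457/0.01123720 − 1)×1000 = (0.975739 − 1)×1000 = -24.261‰
α − 1 = ε/1000 = 0.0205
f^(α−1) = 0.634^(0.0205) = 0.990702
δ_res = (-24.261 + 1000) × 0.990702 − 1000 = 966.666 − 1000 = -33.33‰

-33.3‰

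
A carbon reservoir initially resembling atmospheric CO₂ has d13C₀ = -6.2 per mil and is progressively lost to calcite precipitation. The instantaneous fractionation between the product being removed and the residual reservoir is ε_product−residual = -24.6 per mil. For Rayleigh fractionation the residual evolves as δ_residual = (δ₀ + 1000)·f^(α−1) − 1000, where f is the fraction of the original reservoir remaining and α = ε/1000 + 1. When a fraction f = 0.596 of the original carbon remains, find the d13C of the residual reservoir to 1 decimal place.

Rayleigh residual: δ_res = (δ₀ + 1000)·f^(α−1) − 1000
α = ε/1000 + 1 = 0.97540, so α − 1 = -0.02460
f^(α−1) = 0.596^(-0.02460) = 1.012812
δ_res = (-6.2 + 1000) × 1.012812 − 1000 = 1006.533 − 1000 = 6.53 per mil

6.5 per mil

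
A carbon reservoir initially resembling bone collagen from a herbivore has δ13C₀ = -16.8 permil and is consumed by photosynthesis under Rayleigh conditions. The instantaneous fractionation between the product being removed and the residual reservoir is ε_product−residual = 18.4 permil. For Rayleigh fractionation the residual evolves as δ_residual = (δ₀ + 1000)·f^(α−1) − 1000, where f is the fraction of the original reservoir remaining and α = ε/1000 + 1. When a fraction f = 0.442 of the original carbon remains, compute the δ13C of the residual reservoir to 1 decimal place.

-31.5 permil

Rayleigh residual: δ_res = (δ₀ + 1000)·f^(α−1) − 1000
α = ε/1000 + 1 = 1.01840, so α − 1 = 0.01840
f^(α−1) = 0.442^(0.01840) = 0.985090
δ_res = (-16.8 + 1000) × 0.985090 − 1000 = 968.540 − 1000 = -31.46 permil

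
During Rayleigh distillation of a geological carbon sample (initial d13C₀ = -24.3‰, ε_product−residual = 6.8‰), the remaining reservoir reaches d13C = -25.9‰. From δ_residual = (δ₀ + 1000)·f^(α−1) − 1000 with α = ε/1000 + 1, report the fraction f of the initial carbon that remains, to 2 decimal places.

0.79

α − 1 = ε/1000 = 0.0068
(δ_res + 1000)/(δ₀ + 1000) = (-25.9 + 1000)/(-24.3 + 1000) = 974.1/975.7 = 0.998360
f = 0.998360^(1/0.0068) = exp(ln(0.998360)/0.0068) = exp(-0.00164/0.0068)
f = exp(-0.2414) = 0.7856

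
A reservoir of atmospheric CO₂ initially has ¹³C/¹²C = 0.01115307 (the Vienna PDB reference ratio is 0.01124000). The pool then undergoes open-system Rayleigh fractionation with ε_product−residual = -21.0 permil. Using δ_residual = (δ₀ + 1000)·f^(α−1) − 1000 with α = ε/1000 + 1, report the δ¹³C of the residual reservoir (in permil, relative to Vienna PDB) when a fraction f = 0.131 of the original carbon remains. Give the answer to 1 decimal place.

δ₀ = (0.01115307/0.01124000 − 1)×1000 = (0.992266 − 1)×1000 = -7.734 permil
α − 1 = ε/1000 = -0.0210
f^(α−1) = 0.131^(-0.0210) = 1.043608
δ_res = (-7.734 + 1000) × 1.043608 − 1000 = 1035.537 − 1000 = 35.54 permil

35.5 permil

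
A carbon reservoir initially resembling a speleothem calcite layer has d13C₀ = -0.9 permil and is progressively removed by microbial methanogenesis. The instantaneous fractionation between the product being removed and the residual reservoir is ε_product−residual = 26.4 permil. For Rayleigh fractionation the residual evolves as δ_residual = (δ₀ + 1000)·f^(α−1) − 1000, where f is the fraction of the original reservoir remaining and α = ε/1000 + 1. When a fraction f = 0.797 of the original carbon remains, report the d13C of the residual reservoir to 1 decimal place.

Rayleigh residual: δ_res = (δ₀ + 1000)·f^(α−1) − 1000
α = ε/1000 + 1 = 1.02640, so α − 1 = 0.02640
f^(α−1) = 0.797^(0.02640) = 0.994028
δ_res = (-0.9 + 1000) × 0.994028 − 1000 = 993.133 − 1000 = -6.87 permil

-6.9 permil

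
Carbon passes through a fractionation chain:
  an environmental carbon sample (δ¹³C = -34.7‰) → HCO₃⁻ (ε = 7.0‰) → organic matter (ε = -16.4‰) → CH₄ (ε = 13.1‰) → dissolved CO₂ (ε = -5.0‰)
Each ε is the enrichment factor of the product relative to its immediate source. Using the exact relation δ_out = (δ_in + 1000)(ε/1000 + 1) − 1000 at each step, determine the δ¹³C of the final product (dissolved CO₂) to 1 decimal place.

step 1: δ = (-34.70 + 1000)·(7.0/1000 + 1) − 1000 = -27.94‰
step 2: δ = (-27.94 + 1000)·(-16.4/1000 + 1) − 1000 = -43.88‰
step 3: δ = (-43.88 + 1000)·(13.1/1000 + 1) − 1000 = -31.36‰
step 4: δ = (-31.36 + 1000)·(-5.0/1000 + 1) − 1000 = -36.20‰

-36.2‰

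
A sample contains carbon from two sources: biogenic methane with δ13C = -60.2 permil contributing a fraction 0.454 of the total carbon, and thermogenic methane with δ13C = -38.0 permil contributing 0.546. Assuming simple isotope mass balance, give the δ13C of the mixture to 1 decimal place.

-48.1 permil

δ_mix = f_A·δ_A + f_B·δ_B
δ_mix = 0.454 × (-60.2) + 0.546 × (-38.0)
δ_mix = -27.33 + -20.75 = -48.08 permil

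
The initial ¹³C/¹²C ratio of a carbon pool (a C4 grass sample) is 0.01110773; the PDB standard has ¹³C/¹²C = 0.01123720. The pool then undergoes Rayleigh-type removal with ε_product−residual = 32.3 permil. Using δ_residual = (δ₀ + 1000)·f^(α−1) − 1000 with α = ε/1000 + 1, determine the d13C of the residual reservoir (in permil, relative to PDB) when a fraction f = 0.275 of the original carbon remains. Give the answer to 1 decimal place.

-51.9 permil

δ₀ = (0.01110773/0.01123720 − 1)×1000 = (0.988478 − 1)×1000 = -11.522 permil
α − 1 = ε/1000 = 0.0323
f^(α−1) = 0.275^(0.0323) = 0.959159
δ_res = (-11.522 + 1000) × 0.959159 − 1000 = 948.108 − 1000 = -51.89 permil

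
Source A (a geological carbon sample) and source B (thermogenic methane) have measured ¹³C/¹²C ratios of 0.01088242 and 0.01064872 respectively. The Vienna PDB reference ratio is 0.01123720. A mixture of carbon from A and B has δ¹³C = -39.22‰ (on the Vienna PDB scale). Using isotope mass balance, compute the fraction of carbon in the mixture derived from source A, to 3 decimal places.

0.632

δ_A = (0.01088242/0.01123720 − 1)×1000 = (0.968428 − 1)×1000 = -31.572‰
δ_B = (0.01064872/0.01123720 − 1)×1000 = (0.947631 − 1)×1000 = -52.369‰
f_A = (δ_mix − δ_B)/(δ_A − δ_B) = (-39.22 − (-52.369))/(-31.572 − (-52.369))
f_A = 13.149 / 20.797 = 0.6323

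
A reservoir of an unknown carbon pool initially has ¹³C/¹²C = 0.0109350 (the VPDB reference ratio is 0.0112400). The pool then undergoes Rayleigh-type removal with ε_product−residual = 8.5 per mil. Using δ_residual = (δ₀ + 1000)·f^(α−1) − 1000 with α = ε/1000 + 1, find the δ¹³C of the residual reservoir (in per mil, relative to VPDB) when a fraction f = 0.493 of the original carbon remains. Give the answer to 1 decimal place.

δ₀ = (0.0109350/0.0112400 − 1)×1000 = (0.972865 − 1)×1000 = -27.135 per mil
α − 1 = ε/1000 = 0.0085
f^(α−1) = 0.493^(0.0085) = 0.994006
δ_res = (-27.135 + 1000) × 0.994006 − 1000 = 967.034 − 1000 = -32.97 per mil

-33.0 per mil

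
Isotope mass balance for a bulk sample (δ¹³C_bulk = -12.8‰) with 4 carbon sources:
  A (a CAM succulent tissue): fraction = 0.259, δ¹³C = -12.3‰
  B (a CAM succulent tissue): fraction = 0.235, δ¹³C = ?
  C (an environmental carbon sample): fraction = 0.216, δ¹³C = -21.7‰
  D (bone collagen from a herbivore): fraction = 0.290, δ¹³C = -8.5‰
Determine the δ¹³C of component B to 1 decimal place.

Isotope mass balance: δ_bulk = Σ fᵢ·δᵢ.
-12.8 = 0.259×(-12.3) + 0.235×δ_B + 0.216×(-21.7) + 0.290×(-8.5)
0.235·δ_B = -12.8 − (-10.338) = -2.462
δ_B = -2.462 / 0.235 = -10.48‰

-10.5‰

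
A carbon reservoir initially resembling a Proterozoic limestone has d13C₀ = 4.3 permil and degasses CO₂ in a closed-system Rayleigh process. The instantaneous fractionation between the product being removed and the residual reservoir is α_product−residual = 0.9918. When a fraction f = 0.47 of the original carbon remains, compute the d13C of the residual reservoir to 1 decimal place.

10.5 permil

Rayleigh residual: δ_res = (δ₀ + 1000)·f^(α−1) − 1000
α − 1 = -0.00820
f^(α−1) = 0.47^(-0.00820) = 1.006210
δ_res = (4.3 + 1000) × 1.006210 − 1000 = 1010.537 − 1000 = 10.54 permil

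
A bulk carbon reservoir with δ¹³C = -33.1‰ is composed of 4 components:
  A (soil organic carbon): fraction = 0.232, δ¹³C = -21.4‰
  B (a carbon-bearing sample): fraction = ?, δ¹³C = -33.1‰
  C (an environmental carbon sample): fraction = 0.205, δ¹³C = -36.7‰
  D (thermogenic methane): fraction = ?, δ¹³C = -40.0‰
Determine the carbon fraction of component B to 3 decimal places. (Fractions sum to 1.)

Let f_B and f_D be the unknown fractions; fractions sum to 1 so f_B + f_D = 0.563.
Mass balance: Σ fᵢ·δᵢ = δ_bulk ⇒ f_B·(-33.1) + f_D·(-40.0) = -33.1 − (-12.488) = -20.612
Substitute f_D = 0.563 − f_B:
f_B·(-33.1 − -40.0) = -20.612 − 0.563×(-40.0) = 1.908
f_B = 1.908 / 6.9 = 0.2766

0.277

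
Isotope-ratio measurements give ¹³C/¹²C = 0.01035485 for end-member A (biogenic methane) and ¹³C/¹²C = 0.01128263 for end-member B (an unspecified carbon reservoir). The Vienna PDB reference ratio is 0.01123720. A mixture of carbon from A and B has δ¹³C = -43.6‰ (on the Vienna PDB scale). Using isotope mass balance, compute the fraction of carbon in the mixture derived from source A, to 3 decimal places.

δ_A = (0.01035485/0.01123720 − 1)×1000 = (0.921480 − 1)×1000 = -78.520‰
δ_B = (0.01128263/0.01123720 − 1)×1000 = (1.004043 − 1)×1000 = 4.043‰
f_A = (δ_mix − δ_B)/(δ_A − δ_B) = (-43.6 − (4.043))/(-78.520 − (4.043))
f_A = -47.643 / -82.563 = 0.5770

0.577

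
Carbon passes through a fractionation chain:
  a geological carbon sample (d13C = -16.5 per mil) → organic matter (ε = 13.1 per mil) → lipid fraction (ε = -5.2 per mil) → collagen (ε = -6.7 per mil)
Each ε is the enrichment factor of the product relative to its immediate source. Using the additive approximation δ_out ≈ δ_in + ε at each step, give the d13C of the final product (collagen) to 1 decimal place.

-15.3 per mil

step 1: δ ≈ -16.5 + (13.1) = -3.4 per mil
step 2: δ ≈ -3.4 + (-5.2) = -8.6 per mil
step 3: δ ≈ -8.6 + (-6.7) = -15.3 per mil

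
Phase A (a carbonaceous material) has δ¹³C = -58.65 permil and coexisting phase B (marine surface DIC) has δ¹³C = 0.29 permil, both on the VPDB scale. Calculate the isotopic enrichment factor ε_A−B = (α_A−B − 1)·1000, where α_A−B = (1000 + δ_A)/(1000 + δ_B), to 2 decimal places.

-58.92 permil

α_A−B = (1000 + -58.65) / (1000 + 0.29) = 941.35 / 1000.29 = 0.941077
ε_A−B = (0.941077 − 1) × 1000 = -58.923 permil
(The approximation ε ≈ δ_A − δ_B would give -58.94 permil.)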